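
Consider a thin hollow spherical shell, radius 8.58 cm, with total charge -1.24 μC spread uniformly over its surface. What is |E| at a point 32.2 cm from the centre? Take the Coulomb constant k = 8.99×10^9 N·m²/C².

By spherical symmetry E is radial; choose a Gaussian sphere of radius r = 32.2 cm (r > 8.58 cm).
The entire shell is enclosed: Q_enc = -1.24e-6 C.
Since E is radial and uniform over the Gaussian sphere, Φ = E·4πr² = Q_enc/ε₀.
E = k|Q_enc|/r² = (8.99×10^9)(1.24e-6)/(0.322)² = 1.08e5 N/C.

|E| ≈ 1.08e5 N/C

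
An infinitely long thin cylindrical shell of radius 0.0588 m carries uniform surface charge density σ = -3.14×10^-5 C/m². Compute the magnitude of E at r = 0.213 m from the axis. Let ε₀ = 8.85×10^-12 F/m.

By cylindrical symmetry E is radial; use a coaxial Gaussian cylinder of radius 0.213 m and length L (r > 0.0588 m).
The whole shell is enclosed: λ_enc = σ·2πR = (-3.14×10^-5)·2π·(0.0588) = -1.16e-5 C/m.
Gauss's law: E·2πrL = λ_enc L/ε₀.
E = |λ_enc|/(2πε₀r) = (1.16×10^-5)/(2π·8.85×10^-12·0.213) = 9.79×10^5 N/C.

E = 9.79e5 V/m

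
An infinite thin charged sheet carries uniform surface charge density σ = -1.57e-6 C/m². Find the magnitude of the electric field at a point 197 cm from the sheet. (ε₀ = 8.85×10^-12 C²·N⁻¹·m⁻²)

By planar symmetry E is perpendicular to the sheet and uniform; use a Gaussian pillbox with flat faces of area A on each side of the sheet.
Only the two end caps contribute flux: Φ = 2EA. With Q_enc = σA, Gauss's law gives E = |σ|/(2ε₀).
E = |σ|/(2ε₀) = (1.57×10^-6)/(2·8.85×10^-12) = 8.87×10^4 N/C.

|E| ≈ 8.87×10^4 V/m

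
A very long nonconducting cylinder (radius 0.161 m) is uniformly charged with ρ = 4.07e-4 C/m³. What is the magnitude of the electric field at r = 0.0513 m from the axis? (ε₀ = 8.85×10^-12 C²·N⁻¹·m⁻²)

By cylindrical symmetry E is radial; use a coaxial Gaussian cylinder of radius 0.0513 m and length L (r < R).
Enclosed charge per unit length: λ_enc = ρ·πr² = (4.07×10^-4)π(0.0513)² = 3.365e-6 C/m.
Since E is radial and uniform over the curved surface, Φ = E·2πrL = Q_enc/ε₀ = λ_enc L/ε₀.
E = |λ_enc|/(2πε₀r) = (3.365e-6)/(2π·8.85×10^-12·0.0513) = 1.18e6 N/C.

E = 1.18×10^6 N/C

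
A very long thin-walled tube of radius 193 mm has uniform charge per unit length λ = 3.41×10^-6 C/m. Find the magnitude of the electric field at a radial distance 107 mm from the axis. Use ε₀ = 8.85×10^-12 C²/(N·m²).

Take a coaxial cylindrical Gaussian surface of radius r = 107 mm and length L (r < 193 mm, inside the shell).
No charge is enclosed, so Gauss's law gives E·2πrL = 0 ⇒ E = 0.

E = 0 (no enclosed charge)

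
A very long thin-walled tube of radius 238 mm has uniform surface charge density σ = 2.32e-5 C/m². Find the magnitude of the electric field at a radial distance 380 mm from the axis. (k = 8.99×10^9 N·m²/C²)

|E| ≈ 1.64×10^6 N/C

By cylindrical symmetry E is radial; use a coaxial Gaussian cylinder of radius 380 mm and length L (r > 238 mm).
The whole shell is enclosed: λ_enc = σ·2πR = (2.32×10^-5)·2π·(0.238) = 3.469×10^-5 C/m.
By Gauss's law (flux through the curved wall only), E·2πrL = λ_enc L/ε₀.
E = 2k|λ_enc|/r = 2(8.99×10^9)(3.469×10^-5)/(0.38) = 1.64×10^6 N/C.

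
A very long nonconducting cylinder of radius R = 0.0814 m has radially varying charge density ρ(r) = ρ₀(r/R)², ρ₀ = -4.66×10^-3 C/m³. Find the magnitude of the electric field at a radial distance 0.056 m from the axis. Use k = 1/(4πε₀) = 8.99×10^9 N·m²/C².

Coaxial Gaussian cylinder, radius r = 0.056 m, length L (r < R).
λ_enc = ∫₀^r ρ(r')·2πr' dr' = (2πρ₀/R²)·r^4/4 = -1.086e-5 C/m.
Gauss's law: E·2πrL = λ_enc L/ε₀.
E = 2k|λ_enc|/r = 2(8.99×10^9)(1.086×10^-5)/(0.056) = 3.49×10^6 N/C.

E ≈ 3.49×10^6 N/C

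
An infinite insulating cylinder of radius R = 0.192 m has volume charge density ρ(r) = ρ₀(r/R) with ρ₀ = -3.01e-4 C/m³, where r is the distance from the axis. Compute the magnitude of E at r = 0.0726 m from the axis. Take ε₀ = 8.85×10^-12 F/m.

Choose a coaxial cylinder of radius r = 0.0726 m (arbitrary length L) as the Gaussian surface (r < R).
λ_enc = ∫₀^r ρ(r')·2πr' dr' = (2πρ₀/R)·r^3/3 = -1.256×10^-6 C/m.
By Gauss's law (flux through the curved wall only), E·2πrL = λ_enc L/ε₀.
E = |λ_enc|/(2πε₀r) = (1.256×10^-6)/(2π·8.85×10^-12·0.0726) = 3.11×10^5 N/C.

E ≈ 3.11×10^5 N/C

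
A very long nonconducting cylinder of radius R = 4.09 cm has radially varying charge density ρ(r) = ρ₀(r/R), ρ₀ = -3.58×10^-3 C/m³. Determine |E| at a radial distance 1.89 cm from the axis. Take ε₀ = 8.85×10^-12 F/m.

Take a coaxial cylindrical Gaussian surface of radius r = 1.89 cm and length L (r < R).
Integrating ρ over the cross-section to radius r: λ_enc = (2πρ₀/R) ∫₀^r r'^2 dr' = 2πρ₀ r^3/(3·R) = -1.238e-6 C/m.
Gauss's law: E·2πrL = λ_enc L/ε₀.
E = |λ_enc|/(2πε₀r) = (1.238×10^-6)/(2π·8.85×10^-12·0.0189) = 1.18e6 N/C.

1.18e6 V/m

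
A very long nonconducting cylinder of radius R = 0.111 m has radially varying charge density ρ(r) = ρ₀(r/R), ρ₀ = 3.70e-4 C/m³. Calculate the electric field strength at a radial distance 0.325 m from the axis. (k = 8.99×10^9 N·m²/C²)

Choose a coaxial cylinder of radius r = 0.325 m (arbitrary length L) as the Gaussian surface (r > R, full charge per length enclosed).
λ_enc = 2π ∫₀^R ρ₀(r'/R)^1 r' dr' = 2πρ₀R²/3 = 9.548×10^-6 C/m.
Gauss's law: E·2πrL = λ_enc L/ε₀.
E = 2k|λ_enc|/r = 2(8.99×10^9)(9.548×10^-6)/(0.325) = 5.28e5 N/C.

E = 5.28×10^5 V/m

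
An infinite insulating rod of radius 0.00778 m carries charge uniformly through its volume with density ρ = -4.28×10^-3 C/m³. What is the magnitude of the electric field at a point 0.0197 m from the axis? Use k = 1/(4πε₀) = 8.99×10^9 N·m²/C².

|E| = 7.43×10^5 N/C

By cylindrical symmetry E is radial; use a coaxial Gaussian cylinder of radius 0.0197 m and length L (r > 0.00778 m, full cross-section enclosed).
λ_enc = ρ·πR² = (-4.28×10^-3)π(0.00778)² = -8.139×10^-7 C/m.
Since E is radial and uniform over the curved surface, Φ = E·2πrL = Q_enc/ε₀ = λ_enc L/ε₀.
E = 2k|λ_enc|/r = 2(8.99×10^9)(8.139×10^-7)/(0.0197) = 7.43×10^5 N/C.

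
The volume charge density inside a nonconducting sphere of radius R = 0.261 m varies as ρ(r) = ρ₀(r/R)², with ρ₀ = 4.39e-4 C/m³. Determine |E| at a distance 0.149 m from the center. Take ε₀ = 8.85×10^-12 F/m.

|E| ≈ 4.82×10^5 N/C

Use a concentric Gaussian sphere at r = 0.149 m (r < R).
Integrate the density: Q_enc = 4π ∫₀^r ρ₀(r'/R)^2 r'² dr' = 4πρ₀ r^5/(5·R²) = 1.189e-6 C.
Applying ∮E·dA = Q_enc/ε₀ with Φ = E(4πr²):
E = |Q_enc|/(4πε₀r²) = (1.189×10^-6)/(4π·8.85×10^-12·(0.149)²) = 4.82×10^5 N/C.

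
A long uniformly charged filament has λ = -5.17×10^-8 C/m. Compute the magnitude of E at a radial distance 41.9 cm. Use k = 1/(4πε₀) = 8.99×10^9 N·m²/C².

E ≈ 2.22×10^3 N/C

By cylindrical symmetry E is radial; use a coaxial Gaussian cylinder of radius 41.9 cm and length L.
Q_enc = λL, so λ_enc = -5.17e-8 C/m.
Applying ∮E·dA = Q_enc/ε₀ with the end caps contributing no flux:
E = 2k|λ_enc|/r = 2(8.99×10^9)(5.17×10^-8)/(0.419) = 2.22e3 N/C.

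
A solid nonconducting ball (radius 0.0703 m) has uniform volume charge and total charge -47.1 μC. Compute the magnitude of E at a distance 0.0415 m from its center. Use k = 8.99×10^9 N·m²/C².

E = 5.06×10^7 N/C

Use a concentric Gaussian sphere at r = 0.0415 m (r < R).
For a uniform sphere the enclosed fraction is (r/R)³, so Q_enc = (-47.1 μC)(0.0415/0.0703)³ = -9.689e-6 C.
Applying ∮E·dA = Q_enc/ε₀ with Φ = E(4πr²):
E = k|Q_enc|/r² = (8.99×10^9)(9.689×10^-6)/(0.0415)² = 5.06×10^7 N/C.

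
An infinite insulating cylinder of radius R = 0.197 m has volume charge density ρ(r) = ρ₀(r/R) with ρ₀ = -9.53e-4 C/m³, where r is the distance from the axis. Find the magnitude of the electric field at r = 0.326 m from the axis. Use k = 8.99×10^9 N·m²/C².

E ≈ 4.27×10^6 N/C

By cylindrical symmetry E is radial; use a coaxial Gaussian cylinder of radius 0.326 m and length L (r > R, full charge per length enclosed).
λ_enc = 2π ∫₀^R ρ₀(r'/R)^1 r' dr' = 2πρ₀R²/3 = -7.746×10^-5 C/m.
Applying ∮E·dA = Q_enc/ε₀ with the end caps contributing no flux:
E = 2k|λ_enc|/r = 2(8.99×10^9)(7.746e-5)/(0.326) = 4.27e6 N/C.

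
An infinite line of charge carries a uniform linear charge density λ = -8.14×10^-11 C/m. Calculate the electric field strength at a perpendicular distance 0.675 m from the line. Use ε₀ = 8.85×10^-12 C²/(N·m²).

Coaxial Gaussian cylinder, radius r = 0.675 m, length L.
Q_enc = λL, so λ_enc = -8.14e-11 C/m.
By Gauss's law (flux through the curved wall only), E·2πrL = λ_enc L/ε₀.
E = |λ_enc|/(2πε₀r) = (8.14×10^-11)/(2π·8.85×10^-12·0.675) = 2.17 N/C.

2.17 N/C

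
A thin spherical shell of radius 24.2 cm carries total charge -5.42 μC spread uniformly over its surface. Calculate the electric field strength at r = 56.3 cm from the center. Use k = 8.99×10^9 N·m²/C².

Use a concentric Gaussian sphere at r = 56.3 cm (r > 24.2 cm).
The entire shell is enclosed: Q_enc = -5.42×10^-6 C.
Gauss's law: E·4πr² = Q_enc/ε₀.
E = k|Q_enc|/r² = (8.99×10^9)(5.42×10^-6)/(0.563)² = 1.54×10^5 N/C.

|E| = 1.54×10^5 V/m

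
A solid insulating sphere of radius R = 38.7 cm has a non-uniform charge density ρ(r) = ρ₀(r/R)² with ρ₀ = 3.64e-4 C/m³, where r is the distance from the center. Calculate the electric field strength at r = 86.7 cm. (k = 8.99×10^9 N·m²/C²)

|E| ≈ 6.34×10^5 N/C

Take a concentric spherical Gaussian surface of radius r = 86.7 cm (r > R, all charge enclosed).
Q_enc = 4π ∫₀^R ρ₀(r'/R)^2 r'² dr' = 4πρ₀R³/5 = 5.302e-5 C.
Applying ∮E·dA = Q_enc/ε₀ with Φ = E(4πr²):
E = k|Q_enc|/r² = (8.99×10^9)(5.302×10^-5)/(0.867)² = 6.34×10^5 N/C.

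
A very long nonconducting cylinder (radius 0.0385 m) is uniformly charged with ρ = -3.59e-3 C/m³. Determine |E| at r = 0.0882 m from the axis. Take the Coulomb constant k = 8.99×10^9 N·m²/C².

E = 3.41e6 N/C

Choose a coaxial cylinder of radius r = 0.0882 m (arbitrary length L) as the Gaussian surface (r > 0.0385 m, full cross-section enclosed).
λ_enc = ρ·πR² = (-3.59×10^-3)π(0.0385)² = -1.672e-5 C/m.
By Gauss's law (flux through the curved wall only), E·2πrL = λ_enc L/ε₀.
E = 2k|λ_enc|/r = 2(8.99×10^9)(1.672×10^-5)/(0.0882) = 3.41×10^6 N/C.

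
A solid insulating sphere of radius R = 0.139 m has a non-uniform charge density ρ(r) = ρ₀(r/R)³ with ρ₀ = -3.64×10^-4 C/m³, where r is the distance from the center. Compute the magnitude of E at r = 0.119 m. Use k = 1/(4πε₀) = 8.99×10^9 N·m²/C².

Symmetry ⇒ E = E(r) r̂. Gaussian sphere of radius r = 0.119 m (r < R).
Q_enc = ∫₀^r ρ(r')·4πr'² dr' = (4πρ₀/R³) ∫₀^r r'^5 dr' = 4πρ₀ r^6/(6·R³) = -8.061×10^-7 C.
By Gauss's law, ∮E·dA = E·4πr² = Q_enc/ε₀.
E = k|Q_enc|/r² = (8.99×10^9)(8.061×10^-7)/(0.119)² = 5.12×10^5 N/C.

|E| ≈ 5.12×10^5 V/m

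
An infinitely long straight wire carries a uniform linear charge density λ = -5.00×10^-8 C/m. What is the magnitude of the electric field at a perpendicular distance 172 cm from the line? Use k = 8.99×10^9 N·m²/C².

|E| ≈ 523 N/C

Take a coaxial cylindrical Gaussian surface of radius r = 172 cm and length L.
Q_enc = λL, so λ_enc = -5.00e-8 C/m.
Gauss's law: E·2πrL = λ_enc L/ε₀.
E = 2k|λ_enc|/r = 2(8.99×10^9)(5.00×10^-8)/(1.72) = 523 N/C.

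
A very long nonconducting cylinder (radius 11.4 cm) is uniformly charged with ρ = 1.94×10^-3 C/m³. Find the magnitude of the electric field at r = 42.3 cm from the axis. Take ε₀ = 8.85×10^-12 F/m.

By cylindrical symmetry E is radial; use a coaxial Gaussian cylinder of radius 42.3 cm and length L (r > 11.4 cm, full cross-section enclosed).
λ_enc = ρ·πR² = (1.94×10^-3)π(0.114)² = 7.921×10^-5 C/m.
Since E is radial and uniform over the curved surface, Φ = E·2πrL = Q_enc/ε₀ = λ_enc L/ε₀.
E = |λ_enc|/(2πε₀r) = (7.921×10^-5)/(2π·8.85×10^-12·0.423) = 3.37×10^6 N/C.

E ≈ 3.37×10^6 N/C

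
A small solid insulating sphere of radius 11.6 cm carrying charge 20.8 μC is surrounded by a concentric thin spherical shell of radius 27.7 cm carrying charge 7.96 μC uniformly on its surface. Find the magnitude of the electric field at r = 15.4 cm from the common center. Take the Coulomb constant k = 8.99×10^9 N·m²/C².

|E| = 7.88e6 V/m

Take a concentric spherical Gaussian surface of radius r = 15.4 cm (between the bodies, 11.6 cm < r < 27.7 cm).
The shell at 27.7 cm lies outside the Gaussian surface, so Q_enc = 20.8 μC = 2.08e-5 C.
By Gauss's law, ∮E·dA = E·4πr² = Q_enc/ε₀.
E = k|Q_enc|/r² = (8.99×10^9)(2.08×10^-5)/(0.154)² = 7.88e6 N/C.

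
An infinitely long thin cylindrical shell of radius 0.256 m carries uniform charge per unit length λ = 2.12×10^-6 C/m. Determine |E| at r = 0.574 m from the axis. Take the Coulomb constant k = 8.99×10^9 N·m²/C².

Coaxial Gaussian cylinder, radius r = 0.574 m, length L (r > 0.256 m).
The full line charge is enclosed: λ_enc = 2.12×10^-6 C/m.
Applying ∮E·dA = Q_enc/ε₀ with the end caps contributing no flux:
E = 2k|λ_enc|/r = 2(8.99×10^9)(2.12×10^-6)/(0.574) = 6.64e4 N/C.

E = 6.64e4 N/C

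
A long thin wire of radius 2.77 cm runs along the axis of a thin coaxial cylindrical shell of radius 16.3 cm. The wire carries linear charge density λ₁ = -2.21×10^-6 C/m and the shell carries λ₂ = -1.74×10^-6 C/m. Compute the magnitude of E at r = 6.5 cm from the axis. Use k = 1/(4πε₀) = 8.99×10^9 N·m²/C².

|E| ≈ 6.11×10^5 N/C

Choose a coaxial cylinder of radius r = 6.5 cm (arbitrary length L) as the Gaussian surface (between the conductors, 2.77 cm < r < 16.3 cm).
Only the inner wire is enclosed; the outer shell contributes nothing inside itself. λ_enc = λ₁ = -2.21e-6 C/m.
By Gauss's law (flux through the curved wall only), E·2πrL = λ_enc L/ε₀.
E = 2k|λ_enc|/r = 2(8.99×10^9)(2.21e-6)/(0.065) = 6.11e5 N/C.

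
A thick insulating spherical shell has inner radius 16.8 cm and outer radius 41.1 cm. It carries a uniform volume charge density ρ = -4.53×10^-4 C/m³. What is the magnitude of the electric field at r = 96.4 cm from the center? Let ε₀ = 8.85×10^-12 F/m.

E = 1.19×10^6 N/C

By spherical symmetry E is radial; choose a Gaussian sphere of radius r = 96.4 cm (r > 41.1 cm, enclosing the whole shell).
Q_enc = ρ·(4π/3)(b³ − a³) = (-4.53×10^-4)·(4π/3)·((0.411)³ − (0.168)³) = -1.227×10^-4 C.
Since E is radial and uniform over the Gaussian sphere, Φ = E·4πr² = Q_enc/ε₀.
E = |Q_enc|/(4πε₀r²) = (1.227e-4)/(4π·8.85×10^-12·(0.964)²) = 1.19×10^6 N/C.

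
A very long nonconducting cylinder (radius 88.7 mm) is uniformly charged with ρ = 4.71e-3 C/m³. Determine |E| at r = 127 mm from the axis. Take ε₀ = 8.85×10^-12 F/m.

E = 1.65×10^7 N/C

Take a coaxial cylindrical Gaussian surface of radius r = 127 mm and length L (r > 88.7 mm, full cross-section enclosed).
λ_enc = ρ·πR² = (4.71e-3)π(0.0887)² = 1.164×10^-4 C/m.
Gauss's law: E·2πrL = λ_enc L/ε₀.
E = |λ_enc|/(2πε₀r) = (1.164×10^-4)/(2π·8.85×10^-12·0.127) = 1.65×10^7 N/C.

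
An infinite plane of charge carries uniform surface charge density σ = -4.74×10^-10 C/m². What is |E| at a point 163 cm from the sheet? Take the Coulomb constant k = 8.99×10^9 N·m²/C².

E = 26.8 V/m

By planar symmetry E is perpendicular to the sheet and uniform; use a Gaussian pillbox with flat faces of area A on each side of the sheet.
Only the two end caps contribute flux: Φ = 2EA. With Q_enc = σA, Gauss's law gives E = |σ|/(2ε₀).
E = 2πk|σ| = 2π(8.99×10^9)(4.74e-10) = 26.8 N/C.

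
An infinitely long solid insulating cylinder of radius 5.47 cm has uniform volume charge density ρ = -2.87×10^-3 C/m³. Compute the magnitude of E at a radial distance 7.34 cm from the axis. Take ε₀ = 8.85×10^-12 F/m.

Take a coaxial cylindrical Gaussian surface of radius r = 7.34 cm and length L (r > 5.47 cm, full cross-section enclosed).
λ_enc = ρ·πR² = (-2.87×10^-3)π(0.0547)² = -2.698e-5 C/m.
Applying ∮E·dA = Q_enc/ε₀ with the end caps contributing no flux:
E = |λ_enc|/(2πε₀r) = (2.698×10^-5)/(2π·8.85×10^-12·0.0734) = 6.61×10^6 N/C.

|E| ≈ 6.61e6 N/C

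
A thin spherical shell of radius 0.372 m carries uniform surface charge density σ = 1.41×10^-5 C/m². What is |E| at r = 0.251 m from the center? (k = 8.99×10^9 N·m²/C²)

Symmetry ⇒ E = E(r) r̂. Gaussian sphere of radius r = 0.251 m (inside the shell, r < 0.372 m).
No charge lies within this surface, so Q_enc = 0 and Gauss's law gives E·4πr² = 0 ⇒ E = 0.

|E| = 0 N/C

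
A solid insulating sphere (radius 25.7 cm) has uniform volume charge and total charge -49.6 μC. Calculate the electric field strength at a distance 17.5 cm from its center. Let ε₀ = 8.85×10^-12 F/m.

Take a concentric spherical Gaussian surface of radius r = 17.5 cm (r < R).
For a uniform sphere the enclosed fraction is (r/R)³, so Q_enc = (-49.6 μC)(0.175/0.257)³ = -1.566e-5 C.
Since E is radial and uniform over the Gaussian sphere, Φ = E·4πr² = Q_enc/ε₀.
E = |Q_enc|/(4πε₀r²) = (1.566e-5)/(4π·8.85×10^-12·(0.175)²) = 4.60×10^6 N/C.

E ≈ 4.60×10^6 N/C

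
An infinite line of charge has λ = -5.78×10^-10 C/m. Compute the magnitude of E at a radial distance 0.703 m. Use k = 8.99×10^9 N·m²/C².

By cylindrical symmetry E is radial; use a coaxial Gaussian cylinder of radius 0.703 m and length L.
Q_enc = λL, so λ_enc = -5.78×10^-10 C/m.
Applying ∮E·dA = Q_enc/ε₀ with the end caps contributing no flux:
E = 2k|λ_enc|/r = 2(8.99×10^9)(5.78×10^-10)/(0.703) = 14.8 N/C.

14.8 V/m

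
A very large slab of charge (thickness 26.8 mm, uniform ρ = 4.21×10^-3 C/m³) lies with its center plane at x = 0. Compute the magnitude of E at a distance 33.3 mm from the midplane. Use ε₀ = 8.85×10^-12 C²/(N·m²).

The point |x| = 33.3 mm lies outside the slab (half-thickness 0.0134 m). A symmetric pillbox spanning the full slab encloses Q_enc = ρ·d·A.
Flux = 2EA ⇒ E = |ρ|d/(2ε₀), independent of distance outside.
E = (4.21×10^-3)(0.0268)/(2·8.85×10^-12) = 6.37×10^6 N/C.

E ≈ 6.37×10^6 V/m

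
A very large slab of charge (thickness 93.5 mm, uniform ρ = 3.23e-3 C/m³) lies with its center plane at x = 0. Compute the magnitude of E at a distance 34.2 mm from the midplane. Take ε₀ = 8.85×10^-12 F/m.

By symmetry E is perpendicular to the slab. A Gaussian pillbox from −34.2 mm to +34.2 mm (face area A) lies entirely within the slab.
Q_enc = ρ·(2x)·A and flux = 2EA, so 2EA = 2ρxA/ε₀ ⇒ E = |ρ|x/ε₀.
E = (3.23e-3)(0.0342)/(8.85×10^-12) = 1.25e7 N/C.

1.25e7 N/C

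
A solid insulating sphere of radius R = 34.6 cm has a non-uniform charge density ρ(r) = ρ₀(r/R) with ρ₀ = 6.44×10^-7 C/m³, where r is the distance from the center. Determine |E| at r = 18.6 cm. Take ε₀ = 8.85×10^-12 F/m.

Symmetry ⇒ E = E(r) r̂. Gaussian sphere of radius r = 18.6 cm (r < R).
Q_enc = ∫₀^r ρ(r')·4πr'² dr' = (4πρ₀/R) ∫₀^r r'^3 dr' = 4πρ₀ r^4/(4·R) = 6.999×10^-9 C.
Applying ∮E·dA = Q_enc/ε₀ with Φ = E(4πr²):
E = |Q_enc|/(4πε₀r²) = (6.999×10^-9)/(4π·8.85×10^-12·(0.186)²) = 1.82e3 N/C.

1.82×10^3 N/C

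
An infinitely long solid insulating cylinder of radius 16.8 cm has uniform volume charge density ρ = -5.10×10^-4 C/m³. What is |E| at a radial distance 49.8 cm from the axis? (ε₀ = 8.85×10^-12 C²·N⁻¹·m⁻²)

Take a coaxial cylindrical Gaussian surface of radius r = 49.8 cm and length L (r > 16.8 cm, full cross-section enclosed).
λ_enc = ρ·πR² = (-5.10e-4)π(0.168)² = -4.522e-5 C/m.
Since E is radial and uniform over the curved surface, Φ = E·2πrL = Q_enc/ε₀ = λ_enc L/ε₀.
E = |λ_enc|/(2πε₀r) = (4.522×10^-5)/(2π·8.85×10^-12·0.498) = 1.63e6 N/C.

1.63×10^6 V/m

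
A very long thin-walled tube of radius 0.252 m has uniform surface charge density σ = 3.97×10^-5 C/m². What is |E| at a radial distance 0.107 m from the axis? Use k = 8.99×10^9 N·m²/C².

E = 0 (no enclosed charge)

Take a coaxial cylindrical Gaussian surface of radius r = 0.107 m and length L (r < 0.252 m, inside the shell).
No charge is enclosed, so Gauss's law gives E·2πrL = 0 ⇒ E = 0.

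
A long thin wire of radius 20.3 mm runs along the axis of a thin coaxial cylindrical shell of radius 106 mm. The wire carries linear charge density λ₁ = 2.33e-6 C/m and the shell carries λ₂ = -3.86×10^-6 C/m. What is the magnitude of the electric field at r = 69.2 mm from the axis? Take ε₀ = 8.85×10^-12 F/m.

E ≈ 6.06×10^5 N/C

Choose a coaxial cylinder of radius r = 69.2 mm (arbitrary length L) as the Gaussian surface (between the conductors, 20.3 mm < r < 106 mm).
Only the inner wire is enclosed; the outer shell contributes nothing inside itself. λ_enc = λ₁ = 2.33×10^-6 C/m.
Gauss's law: E·2πrL = λ_enc L/ε₀.
E = |λ_enc|/(2πε₀r) = (2.33e-6)/(2π·8.85×10^-12·0.0692) = 6.06e5 N/C.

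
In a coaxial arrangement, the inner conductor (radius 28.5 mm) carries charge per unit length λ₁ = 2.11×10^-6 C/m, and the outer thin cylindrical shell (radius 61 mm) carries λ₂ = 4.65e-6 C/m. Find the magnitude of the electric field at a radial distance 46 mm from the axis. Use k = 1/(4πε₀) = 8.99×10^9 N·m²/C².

Choose a coaxial cylinder of radius r = 46 mm (arbitrary length L) as the Gaussian surface (between the conductors, 28.5 mm < r < 61 mm).
Only the inner wire is enclosed; the outer shell contributes nothing inside itself. λ_enc = λ₁ = 2.11×10^-6 C/m.
Gauss's law: E·2πrL = λ_enc L/ε₀.
E = 2k|λ_enc|/r = 2(8.99×10^9)(2.11e-6)/(0.046) = 8.25e5 N/C.

|E| ≈ 8.25×10^5 V/m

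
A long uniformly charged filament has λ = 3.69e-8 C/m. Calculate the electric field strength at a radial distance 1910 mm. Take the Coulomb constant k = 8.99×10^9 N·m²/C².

E = 347 N/C

Take a coaxial cylindrical Gaussian surface of radius r = 1910 mm and length L.
Q_enc = λL, so λ_enc = 3.69×10^-8 C/m.
By Gauss's law (flux through the curved wall only), E·2πrL = λ_enc L/ε₀.
E = 2k|λ_enc|/r = 2(8.99×10^9)(3.69e-8)/(1.91) = 347 N/C.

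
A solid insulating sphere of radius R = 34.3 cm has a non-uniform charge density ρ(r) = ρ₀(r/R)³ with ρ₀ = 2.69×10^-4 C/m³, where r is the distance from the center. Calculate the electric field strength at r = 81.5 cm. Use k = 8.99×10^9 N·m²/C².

Take a concentric spherical Gaussian surface of radius r = 81.5 cm (r > R, all charge enclosed).
Q_enc = 4π ∫₀^R ρ₀(r'/R)^3 r'² dr' = 4πρ₀R³/6 = 2.273×10^-5 C.
Gauss's law: E·4πr² = Q_enc/ε₀.
E = k|Q_enc|/r² = (8.99×10^9)(2.273×10^-5)/(0.815)² = 3.08e5 N/C.

3.08×10^5 N/C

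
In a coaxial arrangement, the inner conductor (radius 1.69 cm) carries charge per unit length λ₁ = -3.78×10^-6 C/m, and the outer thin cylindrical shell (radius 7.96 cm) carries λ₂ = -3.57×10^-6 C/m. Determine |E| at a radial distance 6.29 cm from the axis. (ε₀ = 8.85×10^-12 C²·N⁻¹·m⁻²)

Take a coaxial cylindrical Gaussian surface of radius r = 6.29 cm and length L (between the conductors, 1.69 cm < r < 7.96 cm).
The shell at 7.96 cm lies outside the Gaussian surface, so λ_enc = λ₁ = -3.78×10^-6 C/m.
Since E is radial and uniform over the curved surface, Φ = E·2πrL = Q_enc/ε₀ = λ_enc L/ε₀.
E = |λ_enc|/(2πε₀r) = (3.78e-6)/(2π·8.85×10^-12·0.0629) = 1.08×10^6 N/C.

|E| = 1.08e6 N/C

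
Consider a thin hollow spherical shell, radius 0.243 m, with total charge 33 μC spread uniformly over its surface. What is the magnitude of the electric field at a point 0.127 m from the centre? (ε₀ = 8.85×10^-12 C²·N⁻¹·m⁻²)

Take a concentric spherical Gaussian surface of radius r = 0.127 m (inside the shell, r < 0.243 m).
No charge lies within this surface, so Q_enc = 0 and Gauss's law gives E·4πr² = 0 ⇒ E = 0.

E = 0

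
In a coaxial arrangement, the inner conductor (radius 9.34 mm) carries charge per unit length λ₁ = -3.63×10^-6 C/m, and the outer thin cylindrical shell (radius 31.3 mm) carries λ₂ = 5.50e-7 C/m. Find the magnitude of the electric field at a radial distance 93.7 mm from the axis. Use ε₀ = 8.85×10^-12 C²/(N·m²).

E ≈ 5.91×10^5 N/C

Take a coaxial cylindrical Gaussian surface of radius r = 93.7 mm and length L (r > 31.3 mm, enclosing both).
λ_enc = λ₁ + λ₂ = (-3.63×10^-6) + (5.50×10^-7) = -3.08×10^-6 C/m.
Gauss's law: E·2πrL = λ_enc L/ε₀.
E = |λ_enc|/(2πε₀r) = (3.08×10^-6)/(2π·8.85×10^-12·0.0937) = 5.91e5 N/C.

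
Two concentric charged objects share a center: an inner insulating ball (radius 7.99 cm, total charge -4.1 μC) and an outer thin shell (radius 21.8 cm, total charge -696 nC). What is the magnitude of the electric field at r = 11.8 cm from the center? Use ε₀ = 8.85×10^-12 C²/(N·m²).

E = 2.65×10^6 V/m

Take a concentric spherical Gaussian surface of radius r = 11.8 cm (between the bodies, 7.99 cm < r < 21.8 cm).
The shell at 21.8 cm lies outside the Gaussian surface, so Q_enc = -4.1 μC = -4.10×10^-6 C.
By Gauss's law, ∮E·dA = E·4πr² = Q_enc/ε₀.
E = |Q_enc|/(4πε₀r²) = (4.10×10^-6)/(4π·8.85×10^-12·(0.118)²) = 2.65×10^6 N/C.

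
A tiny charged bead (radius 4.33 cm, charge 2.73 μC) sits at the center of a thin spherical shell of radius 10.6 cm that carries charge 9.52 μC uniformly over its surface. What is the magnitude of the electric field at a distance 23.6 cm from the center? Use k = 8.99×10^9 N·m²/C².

|E| = 1.98×10^6 N/C

Symmetry ⇒ E = E(r) r̂. Gaussian sphere of radius r = 23.6 cm (r > 10.6 cm, enclosing both).
Q_enc = (2.73 μC) + (9.52 μC) = 1.225×10^-5 C.
Gauss's law: E·4πr² = Q_enc/ε₀.
E = k|Q_enc|/r² = (8.99×10^9)(1.225e-5)/(0.236)² = 1.98×10^6 N/C.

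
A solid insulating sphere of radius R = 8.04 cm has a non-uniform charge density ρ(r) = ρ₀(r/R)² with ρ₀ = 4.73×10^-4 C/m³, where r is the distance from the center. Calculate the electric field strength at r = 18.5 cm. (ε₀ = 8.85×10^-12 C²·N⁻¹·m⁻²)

E = 1.62×10^5 N/C

Take a concentric spherical Gaussian surface of radius r = 18.5 cm (r > R, all charge enclosed).
Q_enc = 4π ∫₀^R ρ₀(r'/R)^2 r'² dr' = 4πρ₀R³/5 = 6.178×10^-7 C.
Since E is radial and uniform over the Gaussian sphere, Φ = E·4πr² = Q_enc/ε₀.
E = |Q_enc|/(4πε₀r²) = (6.178×10^-7)/(4π·8.85×10^-12·(0.185)²) = 1.62×10^5 N/C.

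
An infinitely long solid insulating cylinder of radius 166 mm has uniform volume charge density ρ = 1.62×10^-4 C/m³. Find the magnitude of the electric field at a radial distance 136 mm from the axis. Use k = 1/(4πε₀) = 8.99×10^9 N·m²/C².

Take a coaxial cylindrical Gaussian surface of radius r = 136 mm and length L (r < R).
Enclosed charge per unit length: λ_enc = ρ·πr² = (1.62e-4)π(0.136)² = 9.413e-6 C/m.
By Gauss's law (flux through the curved wall only), E·2πrL = λ_enc L/ε₀.
E = 2k|λ_enc|/r = 2(8.99×10^9)(9.413×10^-6)/(0.136) = 1.24e6 N/C.

E ≈ 1.24e6 N/C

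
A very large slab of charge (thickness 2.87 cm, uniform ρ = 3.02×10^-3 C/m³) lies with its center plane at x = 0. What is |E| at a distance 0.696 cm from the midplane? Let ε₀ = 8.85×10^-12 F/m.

By symmetry E is perpendicular to the slab. A Gaussian pillbox from −0.696 cm to +0.696 cm (face area A) lies entirely within the slab.
Q_enc = ρ·(2x)·A and flux = 2EA, so 2EA = 2ρxA/ε₀ ⇒ E = |ρ|x/ε₀.
E = (3.02e-3)(0.00696)/(8.85×10^-12) = 2.38×10^6 N/C.

E = 2.38×10^6 N/C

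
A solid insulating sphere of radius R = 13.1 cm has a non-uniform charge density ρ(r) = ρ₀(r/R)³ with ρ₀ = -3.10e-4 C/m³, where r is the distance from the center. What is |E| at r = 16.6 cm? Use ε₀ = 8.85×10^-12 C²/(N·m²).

|E| = 4.76×10^5 V/m

Take a concentric spherical Gaussian surface of radius r = 16.6 cm (r > R, all charge enclosed).
Q_enc = 4π ∫₀^R ρ₀(r'/R)^3 r'² dr' = 4πρ₀R³/6 = -1.46×10^-6 C.
Since E is radial and uniform over the Gaussian sphere, Φ = E·4πr² = Q_enc/ε₀.
E = |Q_enc|/(4πε₀r²) = (1.46e-6)/(4π·8.85×10^-12·(0.166)²) = 4.76e5 N/C.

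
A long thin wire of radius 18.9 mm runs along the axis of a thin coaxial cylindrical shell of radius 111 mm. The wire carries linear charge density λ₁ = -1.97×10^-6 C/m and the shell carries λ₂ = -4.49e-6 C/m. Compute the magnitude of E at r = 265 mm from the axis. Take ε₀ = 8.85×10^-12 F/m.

Coaxial Gaussian cylinder, radius r = 265 mm, length L (r > 111 mm, enclosing both).
λ_enc = λ₁ + λ₂ = (-1.97×10^-6) + (-4.49e-6) = -6.46e-6 C/m.
Applying ∮E·dA = Q_enc/ε₀ with the end caps contributing no flux:
E = |λ_enc|/(2πε₀r) = (6.46×10^-6)/(2π·8.85×10^-12·0.265) = 4.38e5 N/C.

E = 4.38×10^5 N/C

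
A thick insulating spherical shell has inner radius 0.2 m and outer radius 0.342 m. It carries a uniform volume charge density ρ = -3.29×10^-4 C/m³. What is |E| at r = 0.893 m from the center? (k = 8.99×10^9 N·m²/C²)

4.97×10^5 N/C

Use a concentric Gaussian sphere at r = 0.893 m (r > 0.342 m, enclosing the whole shell).
Q_enc = ρ·(4π/3)(b³ − a³) = (-3.29×10^-4)·(4π/3)·((0.342)³ − (0.2)³) = -4.41×10^-5 C.
By Gauss's law, ∮E·dA = E·4πr² = Q_enc/ε₀.
E = k|Q_enc|/r² = (8.99×10^9)(4.41×10^-5)/(0.893)² = 4.97×10^5 N/C.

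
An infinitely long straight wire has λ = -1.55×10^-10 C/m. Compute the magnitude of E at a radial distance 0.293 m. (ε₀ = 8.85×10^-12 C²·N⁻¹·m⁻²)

By cylindrical symmetry E is radial; use a coaxial Gaussian cylinder of radius 0.293 m and length L.
Q_enc = λL, so λ_enc = -1.55×10^-10 C/m.
By Gauss's law (flux through the curved wall only), E·2πrL = λ_enc L/ε₀.
E = |λ_enc|/(2πε₀r) = (1.55×10^-10)/(2π·8.85×10^-12·0.293) = 9.51 N/C.

|E| = 9.51 N/C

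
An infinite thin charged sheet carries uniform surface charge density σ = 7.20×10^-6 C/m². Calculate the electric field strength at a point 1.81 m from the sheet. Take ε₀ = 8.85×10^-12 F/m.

By planar symmetry E is perpendicular to the sheet and uniform; use a Gaussian pillbox with flat faces of area A on each side of the sheet.
Only the two end caps contribute flux: Φ = 2EA. With Q_enc = σA, Gauss's law gives E = |σ|/(2ε₀).
E = |σ|/(2ε₀) = (7.20×10^-6)/(2·8.85×10^-12) = 4.07e5 N/C.

|E| = 4.07×10^5 V/m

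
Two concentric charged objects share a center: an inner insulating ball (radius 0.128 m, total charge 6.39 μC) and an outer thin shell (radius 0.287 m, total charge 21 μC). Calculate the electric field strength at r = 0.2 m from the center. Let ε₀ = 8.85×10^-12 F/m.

E ≈ 1.44×10^6 V/m

By spherical symmetry E is radial; choose a Gaussian sphere of radius r = 0.2 m (between the bodies, 0.128 m < r < 0.287 m).
Only the inner charge is enclosed; the outer shell contributes nothing inside itself. Q_enc = 6.39 μC = 6.39×10^-6 C.
Gauss's law: E·4πr² = Q_enc/ε₀.
E = |Q_enc|/(4πε₀r²) = (6.39e-6)/(4π·8.85×10^-12·(0.2)²) = 1.44×10^6 N/C.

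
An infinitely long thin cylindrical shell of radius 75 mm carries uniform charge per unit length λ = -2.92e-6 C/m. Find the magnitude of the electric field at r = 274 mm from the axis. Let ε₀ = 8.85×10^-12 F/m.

Take a coaxial cylindrical Gaussian surface of radius r = 274 mm and length L (r > 75 mm).
The full line charge is enclosed: λ_enc = -2.92e-6 C/m.
Since E is radial and uniform over the curved surface, Φ = E·2πrL = Q_enc/ε₀ = λ_enc L/ε₀.
E = |λ_enc|/(2πε₀r) = (2.92e-6)/(2π·8.85×10^-12·0.274) = 1.92e5 N/C.

|E| ≈ 1.92×10^5 V/m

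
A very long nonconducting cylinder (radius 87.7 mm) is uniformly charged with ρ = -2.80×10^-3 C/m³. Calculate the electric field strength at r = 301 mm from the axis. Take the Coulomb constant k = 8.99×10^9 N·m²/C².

E = 4.04×10^6 V/m

Coaxial Gaussian cylinder, radius r = 301 mm, length L (r > 87.7 mm, full cross-section enclosed).
λ_enc = ρ·πR² = (-2.80×10^-3)π(0.0877)² = -6.766×10^-5 C/m.
By Gauss's law (flux through the curved wall only), E·2πrL = λ_enc L/ε₀.
E = 2k|λ_enc|/r = 2(8.99×10^9)(6.766×10^-5)/(0.301) = 4.04×10^6 N/C.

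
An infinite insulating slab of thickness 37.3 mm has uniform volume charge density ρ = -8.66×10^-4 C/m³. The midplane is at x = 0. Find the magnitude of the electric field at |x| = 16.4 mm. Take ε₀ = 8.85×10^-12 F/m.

E ≈ 1.60e6 N/C

By symmetry E is perpendicular to the slab. A Gaussian pillbox from −16.4 mm to +16.4 mm (face area A) lies entirely within the slab.
Q_enc = ρ·(2x)·A and flux = 2EA, so 2EA = 2ρxA/ε₀ ⇒ E = |ρ|x/ε₀.
E = (8.66×10^-4)(0.0164)/(8.85×10^-12) = 1.60×10^6 N/C.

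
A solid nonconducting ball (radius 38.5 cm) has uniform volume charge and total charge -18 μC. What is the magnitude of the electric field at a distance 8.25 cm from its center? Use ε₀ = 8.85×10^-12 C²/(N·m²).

Use a concentric Gaussian sphere at r = 8.25 cm (r < R).
For a uniform sphere the enclosed fraction is (r/R)³, so Q_enc = (-18 μC)(0.0825/0.385)³ = -1.771×10^-7 C.
Applying ∮E·dA = Q_enc/ε₀ with Φ = E(4πr²):
E = |Q_enc|/(4πε₀r²) = (1.771×10^-7)/(4π·8.85×10^-12·(0.0825)²) = 2.34×10^5 N/C.

2.34e5 N/C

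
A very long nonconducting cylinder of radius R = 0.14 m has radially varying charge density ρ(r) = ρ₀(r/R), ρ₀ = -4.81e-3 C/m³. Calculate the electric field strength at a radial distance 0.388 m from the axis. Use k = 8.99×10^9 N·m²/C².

|E| = 9.15×10^6 N/C

Take a coaxial cylindrical Gaussian surface of radius r = 0.388 m and length L (r > R, full charge per length enclosed).
λ_enc = 2π ∫₀^R ρ₀(r'/R)^1 r' dr' = 2πρ₀R²/3 = -1.975×10^-4 C/m.
By Gauss's law (flux through the curved wall only), E·2πrL = λ_enc L/ε₀.
E = 2k|λ_enc|/r = 2(8.99×10^9)(1.975×10^-4)/(0.388) = 9.15e6 N/C.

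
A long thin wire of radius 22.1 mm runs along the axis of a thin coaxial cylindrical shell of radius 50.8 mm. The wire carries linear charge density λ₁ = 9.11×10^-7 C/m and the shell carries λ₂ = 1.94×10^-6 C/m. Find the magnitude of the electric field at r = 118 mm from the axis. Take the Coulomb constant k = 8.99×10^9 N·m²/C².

|E| ≈ 4.34×10^5 N/C

Coaxial Gaussian cylinder, radius r = 118 mm, length L (r > 50.8 mm, enclosing both).
λ_enc = λ₁ + λ₂ = (9.11×10^-7) + (1.94e-6) = 2.851×10^-6 C/m.
By Gauss's law (flux through the curved wall only), E·2πrL = λ_enc L/ε₀.
E = 2k|λ_enc|/r = 2(8.99×10^9)(2.851e-6)/(0.118) = 4.34×10^5 N/C.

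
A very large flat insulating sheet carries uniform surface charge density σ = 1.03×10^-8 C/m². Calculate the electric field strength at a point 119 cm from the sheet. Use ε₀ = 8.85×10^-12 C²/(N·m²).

E ≈ 582 N/C

The symmetry is planar: E is normal to the sheet and the same magnitude on both sides. Take a pillbox straddling the sheet with end-cap area A.
Only the two end caps contribute flux: Φ = 2EA. With Q_enc = σA, Gauss's law gives E = |σ|/(2ε₀).
E = |σ|/(2ε₀) = (1.03×10^-8)/(2·8.85×10^-12) = 582 N/C.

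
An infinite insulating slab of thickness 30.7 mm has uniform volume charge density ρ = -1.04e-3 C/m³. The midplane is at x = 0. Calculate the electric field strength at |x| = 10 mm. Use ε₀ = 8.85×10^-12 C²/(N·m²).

By symmetry E is perpendicular to the slab. A Gaussian pillbox from −10 mm to +10 mm (face area A) lies entirely within the slab.
Q_enc = ρ·(2x)·A and flux = 2EA, so 2EA = 2ρxA/ε₀ ⇒ E = |ρ|x/ε₀.
E = (1.04×10^-3)(0.01)/(8.85×10^-12) = 1.18×10^6 N/C.

1.18e6 N/C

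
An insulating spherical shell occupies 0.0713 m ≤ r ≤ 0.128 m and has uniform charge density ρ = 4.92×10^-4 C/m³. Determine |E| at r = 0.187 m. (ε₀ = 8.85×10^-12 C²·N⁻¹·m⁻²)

Take a concentric spherical Gaussian surface of radius r = 0.187 m (r > 0.128 m, enclosing the whole shell).
Q_enc = ρ·(4π/3)(b³ − a³) = (4.92×10^-4)·(4π/3)·((0.128)³ − (0.0713)³) = 3.575×10^-6 C.
Since E is radial and uniform over the Gaussian sphere, Φ = E·4πr² = Q_enc/ε₀.
E = |Q_enc|/(4πε₀r²) = (3.575e-6)/(4π·8.85×10^-12·(0.187)²) = 9.19e5 N/C.

9.19×10^5 N/C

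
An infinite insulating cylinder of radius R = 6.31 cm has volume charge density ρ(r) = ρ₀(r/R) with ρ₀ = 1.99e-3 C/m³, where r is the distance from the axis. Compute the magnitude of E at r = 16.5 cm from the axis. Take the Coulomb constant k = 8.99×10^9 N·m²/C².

Coaxial Gaussian cylinder, radius r = 16.5 cm, length L (r > R, full charge per length enclosed).
λ_enc = 2π ∫₀^R ρ₀(r'/R)^1 r' dr' = 2πρ₀R²/3 = 1.659×10^-5 C/m.
Applying ∮E·dA = Q_enc/ε₀ with the end caps contributing no flux:
E = 2k|λ_enc|/r = 2(8.99×10^9)(1.659×10^-5)/(0.165) = 1.81×10^6 N/C.

1.81e6 N/C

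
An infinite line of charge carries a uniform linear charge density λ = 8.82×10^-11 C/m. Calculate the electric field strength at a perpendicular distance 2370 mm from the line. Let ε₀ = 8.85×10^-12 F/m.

By cylindrical symmetry E is radial; use a coaxial Gaussian cylinder of radius 2370 mm and length L.
Q_enc = λL, so λ_enc = 8.82e-11 C/m.
Applying ∮E·dA = Q_enc/ε₀ with the end caps contributing no flux:
E = |λ_enc|/(2πε₀r) = (8.82×10^-11)/(2π·8.85×10^-12·2.37) = 0.669 N/C.

0.669 V/m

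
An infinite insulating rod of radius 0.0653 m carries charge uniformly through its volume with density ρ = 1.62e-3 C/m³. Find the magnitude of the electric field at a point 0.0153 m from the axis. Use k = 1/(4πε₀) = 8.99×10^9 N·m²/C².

By cylindrical symmetry E is radial; use a coaxial Gaussian cylinder of radius 0.0153 m and length L (r < R).
Enclosed charge per unit length: λ_enc = ρ·πr² = (1.62×10^-3)π(0.0153)² = 1.191×10^-6 C/m.
Applying ∮E·dA = Q_enc/ε₀ with the end caps contributing no flux:
E = 2k|λ_enc|/r = 2(8.99×10^9)(1.191e-6)/(0.0153) = 1.40×10^6 N/C.

|E| ≈ 1.40×10^6 N/C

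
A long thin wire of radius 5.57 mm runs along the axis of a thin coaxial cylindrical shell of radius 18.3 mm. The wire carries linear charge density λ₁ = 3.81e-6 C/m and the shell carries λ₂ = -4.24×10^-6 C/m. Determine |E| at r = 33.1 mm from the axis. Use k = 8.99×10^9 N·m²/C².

By cylindrical symmetry E is radial; use a coaxial Gaussian cylinder of radius 33.1 mm and length L (r > 18.3 mm, enclosing both).
λ_enc = λ₁ + λ₂ = (3.81e-6) + (-4.24×10^-6) = -4.30e-7 C/m.
Applying ∮E·dA = Q_enc/ε₀ with the end caps contributing no flux:
E = 2k|λ_enc|/r = 2(8.99×10^9)(4.30×10^-7)/(0.0331) = 2.34e5 N/C.

2.34×10^5 N/C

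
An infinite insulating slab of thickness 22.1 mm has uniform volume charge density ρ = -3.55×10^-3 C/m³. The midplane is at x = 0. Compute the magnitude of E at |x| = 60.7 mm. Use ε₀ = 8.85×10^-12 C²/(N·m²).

E ≈ 4.43×10^6 V/m

The point |x| = 60.7 mm lies outside the slab (half-thickness 0.01105 m). A symmetric pillbox spanning the full slab encloses Q_enc = ρ·d·A.
Flux = 2EA ⇒ E = |ρ|d/(2ε₀), independent of distance outside.
E = (3.55×10^-3)(0.0221)/(2·8.85×10^-12) = 4.43e6 N/C.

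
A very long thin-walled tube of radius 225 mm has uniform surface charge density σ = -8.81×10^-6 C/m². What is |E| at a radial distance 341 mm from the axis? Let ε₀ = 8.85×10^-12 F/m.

6.57e5 V/m

Choose a coaxial cylinder of radius r = 341 mm (arbitrary length L) as the Gaussian surface (r > 225 mm).
The whole shell is enclosed: λ_enc = σ·2πR = (-8.81×10^-6)·2π·(0.225) = -1.245e-5 C/m.
Applying ∮E·dA = Q_enc/ε₀ with the end caps contributing no flux:
E = |λ_enc|/(2πε₀r) = (1.245×10^-5)/(2π·8.85×10^-12·0.341) = 6.57×10^5 N/C.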